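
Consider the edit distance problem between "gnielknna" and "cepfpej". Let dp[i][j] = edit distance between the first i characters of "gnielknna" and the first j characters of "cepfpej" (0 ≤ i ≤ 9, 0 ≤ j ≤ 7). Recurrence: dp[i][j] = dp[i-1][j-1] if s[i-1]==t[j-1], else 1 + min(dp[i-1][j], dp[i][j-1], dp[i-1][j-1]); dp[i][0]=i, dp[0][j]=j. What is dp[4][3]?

   ''  c  e  p  f  p  e  j
''  0  1  2  3  4  5  6  7
 g  1  1  2  3  4  5  6  7
 n  2  2  2  3  4  5  6  7
 i  3  3  3  3  4  5  6  7
 e  4  4  3  4  4  5  5  6
 l  5  5  4  4  5  5  6  6
 k  6  6  5  5  5  6  6  7
 n  7  7  6  6  6  6  7  7
 n  8  8  7  7  7  7  7  8
 a  9  9  8  8  8  8  8  8

4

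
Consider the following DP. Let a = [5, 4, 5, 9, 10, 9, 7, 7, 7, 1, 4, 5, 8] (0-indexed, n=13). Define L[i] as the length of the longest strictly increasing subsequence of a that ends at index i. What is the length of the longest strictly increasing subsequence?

4

   i    0    1    2    3    4    5    6    7    8    9   10   11   12
a[i]    5    4    5    9   10    9    7    7    7    1    4    5    8
L[i]    1    1    2    3    4    3    3    3    3    1    2    3    4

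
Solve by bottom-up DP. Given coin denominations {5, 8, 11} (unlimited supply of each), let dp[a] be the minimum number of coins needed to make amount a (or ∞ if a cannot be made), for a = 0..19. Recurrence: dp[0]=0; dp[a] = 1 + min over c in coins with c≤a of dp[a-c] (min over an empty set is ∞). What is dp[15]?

 a  0  1  2  3  4  5  6  7  8  9 10 11 12 13 14 15 16 17 18 19
dp  0  -  -  -  -  1  -  -  1  -  2  1  -  2  -  3  2  -  3  2
(- denotes ∞ / unreachable)

3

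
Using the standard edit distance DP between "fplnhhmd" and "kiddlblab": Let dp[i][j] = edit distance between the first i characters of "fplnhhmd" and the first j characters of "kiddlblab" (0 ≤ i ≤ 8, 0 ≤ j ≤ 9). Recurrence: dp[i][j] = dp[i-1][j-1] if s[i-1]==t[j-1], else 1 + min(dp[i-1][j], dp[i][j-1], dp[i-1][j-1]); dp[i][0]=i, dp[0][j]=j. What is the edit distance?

9

   ''  k  i  d  d  l  b  l  a  b
''  0  1  2  3  4  5  6  7  8  9
 f  1  1  2  3  4  5  6  7  8  9
 p  2  2  2  3  4  5  6  7  8  9
 l  3  3  3  3  4  4  5  6  7  8
 n  4  4  4  4  4  5  5  6  7  8
 h  5  5  5  5  5  5  6  6  7  8
 h  6  6  6  6  6  6  6  7  7  8
 m  7  7  7  7  7  7  7  7  8  8
 d  8  8  8  7  7  8  8  8  8  9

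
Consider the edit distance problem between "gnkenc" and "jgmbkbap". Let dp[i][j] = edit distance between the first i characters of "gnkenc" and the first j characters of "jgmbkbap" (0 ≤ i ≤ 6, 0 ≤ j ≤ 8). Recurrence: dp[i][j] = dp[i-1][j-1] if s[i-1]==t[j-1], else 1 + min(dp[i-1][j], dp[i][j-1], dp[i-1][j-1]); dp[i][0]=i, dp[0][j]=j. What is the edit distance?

   ''  j  g  m  b  k  b  a  p
''  0  1  2  3  4  5  6  7  8
 g  1  1  1  2  3  4  5  6  7
 n  2  2  2  2  3  4  5  6  7
 k  3  3  3  3  3  3  4  5  6
 e  4  4  4  4  4  4  4  5  6
 n  5  5  5  5  5  5  5  5  6
 c  6  6  6  6  6  6  6  6  6

6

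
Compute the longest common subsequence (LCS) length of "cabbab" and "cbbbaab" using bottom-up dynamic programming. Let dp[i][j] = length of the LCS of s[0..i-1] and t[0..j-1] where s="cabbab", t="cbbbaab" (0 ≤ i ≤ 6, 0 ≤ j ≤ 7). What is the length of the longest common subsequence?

   ''  c  b  b  b  a  a  b
''  0  0  0  0  0  0  0  0
 c  0  1  1  1  1  1  1  1
 a  0  1  1  1  1  2  2  2
 b  0  1  2  2  2  2  2  3
 b  0  1  2  3  3  3  3  3
 a  0  1  2  3  3  4  4  4
 b  0  1  2  3  4  4  4  5

5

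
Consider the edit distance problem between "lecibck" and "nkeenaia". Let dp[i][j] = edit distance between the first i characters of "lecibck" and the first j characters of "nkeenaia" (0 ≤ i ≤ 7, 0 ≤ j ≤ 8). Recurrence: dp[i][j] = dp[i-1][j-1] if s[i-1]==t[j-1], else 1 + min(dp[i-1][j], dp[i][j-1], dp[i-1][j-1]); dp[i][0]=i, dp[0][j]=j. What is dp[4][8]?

   ''  n  k  e  e  n  a  i  a
''  0  1  2  3  4  5  6  7  8
 l  1  1  2  3  4  5  6  7  8
 e  2  2  2  2  3  4  5  6  7
 c  3  3  3  3  3  4  5  6  7
 i  4  4  4  4  4  4  5  5  6
 b  5  5  5  5  5  5  5  6  6
 c  6  6  6  6  6  6  6  6  7
 k  7  7  6  7  7  7  7  7  7

6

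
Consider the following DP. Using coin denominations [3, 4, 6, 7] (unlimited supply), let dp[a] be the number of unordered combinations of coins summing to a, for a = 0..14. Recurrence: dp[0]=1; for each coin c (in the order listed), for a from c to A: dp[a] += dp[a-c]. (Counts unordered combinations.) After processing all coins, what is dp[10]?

3

after  coin     0     1     2     3     4     5     6     7     8     9    10    11    12    13    14
          3     1     0     0     1     0     0     1     0     0     1     0     0     1     0     0
          4     1     0     0     1     1     0     1     1     1     1     1     1     2     1     1
          6     1     0     0     1     1     0     2     1     1     2     2     1     4     2     2
          7     1     0     0     1     1     0     2     2     1     2     3     2     4     4     4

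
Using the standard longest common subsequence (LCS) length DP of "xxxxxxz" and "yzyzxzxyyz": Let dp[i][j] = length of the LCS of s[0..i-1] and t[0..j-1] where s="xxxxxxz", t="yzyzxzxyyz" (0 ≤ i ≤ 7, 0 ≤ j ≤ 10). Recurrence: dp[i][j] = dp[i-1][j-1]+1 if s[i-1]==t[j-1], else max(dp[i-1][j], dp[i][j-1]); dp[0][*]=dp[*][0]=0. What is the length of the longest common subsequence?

3

   ''  y  z  y  z  x  z  x  y  y  z
''  0  0  0  0  0  0  0  0  0  0  0
 x  0  0  0  0  0  1  1  1  1  1  1
 x  0  0  0  0  0  1  1  2  2  2  2
 x  0  0  0  0  0  1  1  2  2  2  2
 x  0  0  0  0  0  1  1  2  2  2  2
 x  0  0  0  0  0  1  1  2  2  2  2
 x  0  0  0  0  0  1  1  2  2  2  2
 z  0  0  1  1  1  1  2  2  2  2  3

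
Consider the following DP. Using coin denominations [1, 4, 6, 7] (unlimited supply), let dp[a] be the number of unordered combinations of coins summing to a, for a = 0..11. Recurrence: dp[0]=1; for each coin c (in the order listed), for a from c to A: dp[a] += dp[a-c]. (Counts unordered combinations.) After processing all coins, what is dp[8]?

after  coin     0     1     2     3     4     5     6     7     8     9    10    11
          1     1     1     1     1     1     1     1     1     1     1     1     1
          4     1     1     1     1     2     2     2     2     3     3     3     3
          6     1     1     1     1     2     2     3     3     4     4     5     5
          7     1     1     1     1     2     2     3     4     5     5     6     7

5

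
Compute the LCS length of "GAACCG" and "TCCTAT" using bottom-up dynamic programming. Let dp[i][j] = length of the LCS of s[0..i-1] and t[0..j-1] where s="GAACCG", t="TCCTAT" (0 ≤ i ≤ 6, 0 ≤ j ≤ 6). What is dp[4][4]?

1

   ''  T  C  C  T  A  T
''  0  0  0  0  0  0  0
 G  0  0  0  0  0  0  0
 A  0  0  0  0  0  1  1
 A  0  0  0  0  0  1  1
 C  0  0  1  1  1  1  1
 C  0  0  1  2  2  2  2
 G  0  0  1  2  2  2  2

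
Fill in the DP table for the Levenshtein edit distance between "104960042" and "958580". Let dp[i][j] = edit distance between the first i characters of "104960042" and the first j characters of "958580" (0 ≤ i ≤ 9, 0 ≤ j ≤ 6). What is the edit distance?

8

   ''  9  5  8  5  8  0
''  0  1  2  3  4  5  6
 1  1  1  2  3  4  5  6
 0  2  2  2  3  4  5  5
 4  3  3  3  3  4  5  6
 9  4  3  4  4  4  5  6
 6  5  4  4  5  5  5  6
 0  6  5  5  5  6  6  5
 0  7  6  6  6  6  7  6
 4  8  7  7  7  7  7  7
 2  9  8  8  8  8  8  8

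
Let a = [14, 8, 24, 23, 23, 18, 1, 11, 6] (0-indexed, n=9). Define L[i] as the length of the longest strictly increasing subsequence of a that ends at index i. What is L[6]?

1

   i    0    1    2    3    4    5    6    7    8
a[i]   14    8   24   23   23   18    1   11    6
L[i]    1    1    2    2    2    2    1    2    2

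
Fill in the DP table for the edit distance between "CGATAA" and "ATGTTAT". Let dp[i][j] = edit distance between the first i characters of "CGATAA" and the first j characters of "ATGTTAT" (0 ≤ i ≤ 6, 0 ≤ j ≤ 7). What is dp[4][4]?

3

   ''  A  T  G  T  T  A  T
''  0  1  2  3  4  5  6  7
 C  1  1  2  3  4  5  6  7
 G  2  2  2  2  3  4  5  6
 A  3  2  3  3  3  4  4  5
 T  4  3  2  3  3  3  4  4
 A  5  4  3  3  4  4  3  4
 A  6  5  4  4  4  5  4  4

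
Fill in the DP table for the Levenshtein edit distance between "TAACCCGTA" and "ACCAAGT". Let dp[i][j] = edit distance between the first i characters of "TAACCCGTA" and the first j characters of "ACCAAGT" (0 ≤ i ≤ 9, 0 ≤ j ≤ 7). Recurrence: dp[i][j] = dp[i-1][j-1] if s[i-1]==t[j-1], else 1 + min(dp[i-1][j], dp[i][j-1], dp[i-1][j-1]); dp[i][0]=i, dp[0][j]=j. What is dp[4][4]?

   ''  A  C  C  A  A  G  T
''  0  1  2  3  4  5  6  7
 T  1  1  2  3  4  5  6  6
 A  2  1  2  3  3  4  5  6
 A  3  2  2  3  3  3  4  5
 C  4  3  2  2  3  4  4  5
 C  5  4  3  2  3  4  5  5
 C  6  5  4  3  3  4  5  6
 G  7  6  5  4  4  4  4  5
 T  8  7  6  5  5  5  5  4
 A  9  8  7  6  5  5  6  5

3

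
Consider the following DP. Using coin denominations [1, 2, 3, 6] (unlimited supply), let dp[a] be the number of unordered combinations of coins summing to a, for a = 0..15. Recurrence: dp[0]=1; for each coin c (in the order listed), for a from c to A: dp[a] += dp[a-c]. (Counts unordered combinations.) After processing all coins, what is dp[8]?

after  coin     0     1     2     3     4     5     6     7     8     9    10    11    12    13    14    15
          1     1     1     1     1     1     1     1     1     1     1     1     1     1     1     1     1
          2     1     1     2     2     3     3     4     4     5     5     6     6     7     7     8     8
          3     1     1     2     3     4     5     7     8    10    12    14    16    19    21    24    27
          6     1     1     2     3     4     5     8     9    12    15    18    21    27    30    36    42

12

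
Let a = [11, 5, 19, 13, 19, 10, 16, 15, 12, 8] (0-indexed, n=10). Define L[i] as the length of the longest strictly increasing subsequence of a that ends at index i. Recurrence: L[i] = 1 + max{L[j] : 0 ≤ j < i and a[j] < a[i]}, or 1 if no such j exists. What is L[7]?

   i    0    1    2    3    4    5    6    7    8    9
a[i]   11    5   19   13   19   10   16   15   12    8
L[i]    1    1    2    2    3    2    3    3    3    2

3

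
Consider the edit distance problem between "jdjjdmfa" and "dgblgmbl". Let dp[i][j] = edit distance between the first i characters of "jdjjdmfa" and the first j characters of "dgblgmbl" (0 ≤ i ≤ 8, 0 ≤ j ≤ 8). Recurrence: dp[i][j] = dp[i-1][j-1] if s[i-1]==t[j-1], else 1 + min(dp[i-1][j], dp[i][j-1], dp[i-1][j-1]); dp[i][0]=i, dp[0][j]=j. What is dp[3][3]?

3

   ''  d  g  b  l  g  m  b  l
''  0  1  2  3  4  5  6  7  8
 j  1  1  2  3  4  5  6  7  8
 d  2  1  2  3  4  5  6  7  8
 j  3  2  2  3  4  5  6  7  8
 j  4  3  3  3  4  5  6  7  8
 d  5  4  4  4  4  5  6  7  8
 m  6  5  5  5  5  5  5  6  7
 f  7  6  6  6  6  6  6  6  7
 a  8  7  7  7  7  7  7  7  7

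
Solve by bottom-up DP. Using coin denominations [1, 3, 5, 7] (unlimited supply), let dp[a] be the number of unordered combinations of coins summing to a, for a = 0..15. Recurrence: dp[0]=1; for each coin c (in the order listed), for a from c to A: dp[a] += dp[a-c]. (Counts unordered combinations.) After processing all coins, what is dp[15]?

19

after  coin     0     1     2     3     4     5     6     7     8     9    10    11    12    13    14    15
          1     1     1     1     1     1     1     1     1     1     1     1     1     1     1     1     1
          3     1     1     1     2     2     2     3     3     3     4     4     4     5     5     5     6
          5     1     1     1     2     2     3     4     4     5     6     7     8     9    10    11    13
          7     1     1     1     2     2     3     4     5     6     7     9    10    12    14    16    19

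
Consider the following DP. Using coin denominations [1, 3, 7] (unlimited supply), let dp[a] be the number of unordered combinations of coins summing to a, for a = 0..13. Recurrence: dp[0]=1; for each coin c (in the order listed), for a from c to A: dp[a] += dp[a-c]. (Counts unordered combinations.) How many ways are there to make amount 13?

after  coin     0     1     2     3     4     5     6     7     8     9    10    11    12    13
          1     1     1     1     1     1     1     1     1     1     1     1     1     1     1
          3     1     1     1     2     2     2     3     3     3     4     4     4     5     5
          7     1     1     1     2     2     2     3     4     4     5     6     6     7     8

8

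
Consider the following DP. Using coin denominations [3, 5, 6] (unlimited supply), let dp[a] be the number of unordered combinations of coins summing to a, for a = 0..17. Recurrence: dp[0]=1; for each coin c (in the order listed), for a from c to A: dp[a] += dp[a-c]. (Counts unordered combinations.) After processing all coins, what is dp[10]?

after  coin     0     1     2     3     4     5     6     7     8     9    10    11    12    13    14    15    16    17
          3     1     0     0     1     0     0     1     0     0     1     0     0     1     0     0     1     0     0
          5     1     0     0     1     0     1     1     0     1     1     1     1     1     1     1     2     1     1
          6     1     0     0     1     0     1     2     0     1     2     1     2     3     1     2     4     2     3

1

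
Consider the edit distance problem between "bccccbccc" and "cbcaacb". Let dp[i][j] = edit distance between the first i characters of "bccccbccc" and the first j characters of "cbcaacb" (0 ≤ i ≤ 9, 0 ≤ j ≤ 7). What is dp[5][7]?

   ''  c  b  c  a  a  c  b
''  0  1  2  3  4  5  6  7
 b  1  1  1  2  3  4  5  6
 c  2  1  2  1  2  3  4  5
 c  3  2  2  2  2  3  3  4
 c  4  3  3  2  3  3  3  4
 c  5  4  4  3  3  4  3  4
 b  6  5  4  4  4  4  4  3
 c  7  6  5  4  5  5  4  4
 c  8  7  6  5  5  6  5  5
 c  9  8  7  6  6  6  6  6

4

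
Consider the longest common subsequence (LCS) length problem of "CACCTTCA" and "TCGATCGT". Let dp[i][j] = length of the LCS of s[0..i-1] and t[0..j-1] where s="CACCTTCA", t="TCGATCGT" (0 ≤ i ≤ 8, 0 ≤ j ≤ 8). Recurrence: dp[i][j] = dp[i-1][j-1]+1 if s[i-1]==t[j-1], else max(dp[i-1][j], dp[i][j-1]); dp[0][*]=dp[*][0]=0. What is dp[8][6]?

   ''  T  C  G  A  T  C  G  T
''  0  0  0  0  0  0  0  0  0
 C  0  0  1  1  1  1  1  1  1
 A  0  0  1  1  2  2  2  2  2
 C  0  0  1  1  2  2  3  3  3
 C  0  0  1  1  2  2  3  3  3
 T  0  1  1  1  2  3  3  3  4
 T  0  1  1  1  2  3  3  3  4
 C  0  1  2  2  2  3  4  4  4
 A  0  1  2  2  3  3  4  4  4

4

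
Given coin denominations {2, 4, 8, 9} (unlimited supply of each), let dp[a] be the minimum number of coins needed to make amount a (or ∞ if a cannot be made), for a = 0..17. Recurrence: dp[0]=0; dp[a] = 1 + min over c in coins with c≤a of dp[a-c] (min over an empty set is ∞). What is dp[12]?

 a  0  1  2  3  4  5  6  7  8  9 10 11 12 13 14 15 16 17
dp  0  -  1  -  1  -  2  -  1  1  2  2  2  2  3  3  2  2
(- denotes ∞ / unreachable)

2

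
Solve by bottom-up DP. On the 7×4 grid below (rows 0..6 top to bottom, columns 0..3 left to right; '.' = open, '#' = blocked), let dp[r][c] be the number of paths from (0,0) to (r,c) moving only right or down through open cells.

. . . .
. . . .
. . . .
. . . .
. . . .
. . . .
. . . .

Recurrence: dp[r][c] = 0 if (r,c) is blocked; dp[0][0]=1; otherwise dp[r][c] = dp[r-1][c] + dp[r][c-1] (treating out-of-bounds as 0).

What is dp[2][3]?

r\c   0   1   2   3
  0   1   1   1   1
  1   1   2   3   4
  2   1   3   6  10
  3   1   4  10  20
  4   1   5  15  35
  5   1   6  21  56
  6   1   7  28  84

10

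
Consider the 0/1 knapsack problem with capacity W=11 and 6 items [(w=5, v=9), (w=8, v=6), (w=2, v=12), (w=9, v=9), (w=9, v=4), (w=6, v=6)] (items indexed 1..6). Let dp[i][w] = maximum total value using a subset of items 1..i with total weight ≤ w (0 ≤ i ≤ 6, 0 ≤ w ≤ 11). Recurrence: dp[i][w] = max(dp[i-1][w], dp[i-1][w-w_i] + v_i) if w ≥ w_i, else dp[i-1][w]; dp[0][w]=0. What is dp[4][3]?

12

i\w   0   1   2   3   4   5   6   7   8   9  10  11
  0   0   0   0   0   0   0   0   0   0   0   0   0
  1   0   0   0   0   0   9   9   9   9   9   9   9
  2   0   0   0   0   0   9   9   9   9   9   9   9
  3   0   0  12  12  12  12  12  21  21  21  21  21
  4   0   0  12  12  12  12  12  21  21  21  21  21
  5   0   0  12  12  12  12  12  21  21  21  21  21
  6   0   0  12  12  12  12  12  21  21  21  21  21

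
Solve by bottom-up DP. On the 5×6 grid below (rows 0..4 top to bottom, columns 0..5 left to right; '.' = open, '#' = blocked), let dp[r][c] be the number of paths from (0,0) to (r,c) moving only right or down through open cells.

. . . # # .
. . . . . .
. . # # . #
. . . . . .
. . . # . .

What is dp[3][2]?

4

r\c   0   1   2   3   4   5
  0   1   1   1   0   0   0
  1   1   2   3   3   3   3
  2   1   3   0   0   3   0
  3   1   4   4   4   7   7
  4   1   5   9   0   7  14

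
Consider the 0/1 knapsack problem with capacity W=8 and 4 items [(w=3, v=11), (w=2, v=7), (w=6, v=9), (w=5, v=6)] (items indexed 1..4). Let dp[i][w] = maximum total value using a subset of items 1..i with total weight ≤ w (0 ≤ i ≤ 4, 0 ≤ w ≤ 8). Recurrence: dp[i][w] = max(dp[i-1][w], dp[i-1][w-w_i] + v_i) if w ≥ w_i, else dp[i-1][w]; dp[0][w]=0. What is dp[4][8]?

18

i\w   0   1   2   3   4   5   6   7   8
  0   0   0   0   0   0   0   0   0   0
  1   0   0   0  11  11  11  11  11  11
  2   0   0   7  11  11  18  18  18  18
  3   0   0   7  11  11  18  18  18  18
  4   0   0   7  11  11  18  18  18  18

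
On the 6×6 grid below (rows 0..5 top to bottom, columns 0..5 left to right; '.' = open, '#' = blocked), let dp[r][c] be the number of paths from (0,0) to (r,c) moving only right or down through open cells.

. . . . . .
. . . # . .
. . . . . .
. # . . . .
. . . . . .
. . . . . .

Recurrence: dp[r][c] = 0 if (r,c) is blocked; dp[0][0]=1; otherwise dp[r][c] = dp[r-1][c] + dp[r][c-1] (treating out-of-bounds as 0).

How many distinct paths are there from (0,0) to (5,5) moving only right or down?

132

r\c   0   1   2   3   4   5
  0   1   1   1   1   1   1
  1   1   2   3   0   1   2
  2   1   3   6   6   7   9
  3   1   0   6  12  19  28
  4   1   1   7  19  38  66
  5   1   2   9  28  66 132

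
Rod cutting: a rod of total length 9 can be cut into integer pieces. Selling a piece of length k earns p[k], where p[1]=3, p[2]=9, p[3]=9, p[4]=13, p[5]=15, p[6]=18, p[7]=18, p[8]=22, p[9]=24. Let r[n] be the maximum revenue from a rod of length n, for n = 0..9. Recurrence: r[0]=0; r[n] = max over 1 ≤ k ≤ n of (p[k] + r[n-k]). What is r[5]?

   n    0    1    2    3    4    5    6    7    8    9
r[n]    0    3    9   12   18   21   27   30   36   39

21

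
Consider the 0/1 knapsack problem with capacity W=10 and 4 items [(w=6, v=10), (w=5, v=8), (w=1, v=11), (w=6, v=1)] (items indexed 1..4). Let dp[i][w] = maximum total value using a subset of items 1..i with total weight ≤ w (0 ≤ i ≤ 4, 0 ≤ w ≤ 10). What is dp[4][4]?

i\w   0   1   2   3   4   5   6   7   8   9  10
  0   0   0   0   0   0   0   0   0   0   0   0
  1   0   0   0   0   0   0  10  10  10  10  10
  2   0   0   0   0   0   8  10  10  10  10  10
  3   0  11  11  11  11  11  19  21  21  21  21
  4   0  11  11  11  11  11  19  21  21  21  21

11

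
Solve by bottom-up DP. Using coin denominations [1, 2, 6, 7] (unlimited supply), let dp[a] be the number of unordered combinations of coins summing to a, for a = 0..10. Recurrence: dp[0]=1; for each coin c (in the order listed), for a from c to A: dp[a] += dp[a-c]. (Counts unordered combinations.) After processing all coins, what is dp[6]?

5

after  coin     0     1     2     3     4     5     6     7     8     9    10
          1     1     1     1     1     1     1     1     1     1     1     1
          2     1     1     2     2     3     3     4     4     5     5     6
          6     1     1     2     2     3     3     5     5     7     7     9
          7     1     1     2     2     3     3     5     6     8     9    11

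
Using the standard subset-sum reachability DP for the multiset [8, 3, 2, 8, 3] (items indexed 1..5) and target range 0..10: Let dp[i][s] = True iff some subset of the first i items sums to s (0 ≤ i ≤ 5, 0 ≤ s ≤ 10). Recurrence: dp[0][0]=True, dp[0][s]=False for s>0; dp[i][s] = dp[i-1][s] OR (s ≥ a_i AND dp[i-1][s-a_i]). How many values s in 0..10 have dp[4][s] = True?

i\s   0   1   2   3   4   5   6   7   8   9  10
  0   T   F   F   F   F   F   F   F   F   F   F
  1   T   F   F   F   F   F   F   F   T   F   F
  2   T   F   F   T   F   F   F   F   T   F   F
  3   T   F   T   T   F   T   F   F   T   F   T
  4   T   F   T   T   F   T   F   F   T   F   T
  5   T   F   T   T   F   T   T   F   T   F   T

6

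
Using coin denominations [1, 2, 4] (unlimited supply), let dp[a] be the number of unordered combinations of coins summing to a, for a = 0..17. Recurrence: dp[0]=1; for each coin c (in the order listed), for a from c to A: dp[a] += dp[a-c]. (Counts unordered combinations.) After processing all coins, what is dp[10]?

after  coin     0     1     2     3     4     5     6     7     8     9    10    11    12    13    14    15    16    17
          1     1     1     1     1     1     1     1     1     1     1     1     1     1     1     1     1     1     1
          2     1     1     2     2     3     3     4     4     5     5     6     6     7     7     8     8     9     9
          4     1     1     2     2     4     4     6     6     9     9    12    12    16    16    20    20    25    25

12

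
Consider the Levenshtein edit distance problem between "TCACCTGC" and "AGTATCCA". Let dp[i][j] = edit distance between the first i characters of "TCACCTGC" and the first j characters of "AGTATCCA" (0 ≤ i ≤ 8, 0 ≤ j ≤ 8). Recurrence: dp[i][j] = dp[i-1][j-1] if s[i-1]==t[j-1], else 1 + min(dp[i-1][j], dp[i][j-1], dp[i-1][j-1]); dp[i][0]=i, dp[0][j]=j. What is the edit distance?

   ''  A  G  T  A  T  C  C  A
''  0  1  2  3  4  5  6  7  8
 T  1  1  2  2  3  4  5  6  7
 C  2  2  2  3  3  4  4  5  6
 A  3  2  3  3  3  4  5  5  5
 C  4  3  3  4  4  4  4  5  6
 C  5  4  4  4  5  5  4  4  5
 T  6  5  5  4  5  5  5  5  5
 G  7  6  5  5  5  6  6  6  6
 C  8  7  6  6  6  6  6  6  7

7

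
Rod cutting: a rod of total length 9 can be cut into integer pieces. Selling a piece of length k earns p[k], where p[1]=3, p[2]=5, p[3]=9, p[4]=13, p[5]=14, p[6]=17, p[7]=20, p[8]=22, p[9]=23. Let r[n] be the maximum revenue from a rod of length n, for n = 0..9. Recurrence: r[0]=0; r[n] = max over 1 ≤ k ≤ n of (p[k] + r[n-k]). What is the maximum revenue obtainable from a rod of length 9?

29

   n    0    1    2    3    4    5    6    7    8    9
r[n]    0    3    6    9   13   16   19   22   26   29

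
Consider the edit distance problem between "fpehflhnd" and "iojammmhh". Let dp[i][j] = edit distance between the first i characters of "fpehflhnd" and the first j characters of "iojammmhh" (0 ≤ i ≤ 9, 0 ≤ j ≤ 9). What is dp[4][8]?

   ''  i  o  j  a  m  m  m  h  h
''  0  1  2  3  4  5  6  7  8  9
 f  1  1  2  3  4  5  6  7  8  9
 p  2  2  2  3  4  5  6  7  8  9
 e  3  3  3  3  4  5  6  7  8  9
 h  4  4  4  4  4  5  6  7  7  8
 f  5  5  5  5  5  5  6  7  8  8
 l  6  6  6  6  6  6  6  7  8  9
 h  7  7  7  7  7  7  7  7  7  8
 n  8  8  8  8  8  8  8  8  8  8
 d  9  9  9  9  9  9  9  9  9  9

7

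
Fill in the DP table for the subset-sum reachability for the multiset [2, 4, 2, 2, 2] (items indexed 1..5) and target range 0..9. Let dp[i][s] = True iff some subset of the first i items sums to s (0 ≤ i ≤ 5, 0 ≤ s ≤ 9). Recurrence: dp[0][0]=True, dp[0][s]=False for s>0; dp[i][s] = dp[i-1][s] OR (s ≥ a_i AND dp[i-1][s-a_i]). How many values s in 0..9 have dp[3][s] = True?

5

i\s   0   1   2   3   4   5   6   7   8   9
  0   T   F   F   F   F   F   F   F   F   F
  1   T   F   T   F   F   F   F   F   F   F
  2   T   F   T   F   T   F   T   F   F   F
  3   T   F   T   F   T   F   T   F   T   F
  4   T   F   T   F   T   F   T   F   T   F
  5   T   F   T   F   T   F   T   F   T   F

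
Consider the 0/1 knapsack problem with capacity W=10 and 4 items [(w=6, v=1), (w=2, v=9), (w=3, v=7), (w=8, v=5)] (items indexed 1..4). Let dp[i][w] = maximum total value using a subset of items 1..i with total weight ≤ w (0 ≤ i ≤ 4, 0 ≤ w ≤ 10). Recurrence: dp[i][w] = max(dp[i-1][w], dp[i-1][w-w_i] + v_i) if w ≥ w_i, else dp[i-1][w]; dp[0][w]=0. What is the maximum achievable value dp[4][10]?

16

i\w   0   1   2   3   4   5   6   7   8   9  10
  0   0   0   0   0   0   0   0   0   0   0   0
  1   0   0   0   0   0   0   1   1   1   1   1
  2   0   0   9   9   9   9   9   9  10  10  10
  3   0   0   9   9   9  16  16  16  16  16  16
  4   0   0   9   9   9  16  16  16  16  16  16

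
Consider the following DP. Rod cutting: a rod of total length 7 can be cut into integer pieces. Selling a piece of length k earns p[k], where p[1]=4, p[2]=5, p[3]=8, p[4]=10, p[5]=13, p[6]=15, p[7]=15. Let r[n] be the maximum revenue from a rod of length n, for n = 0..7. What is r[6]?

24

   n    0    1    2    3    4    5    6    7
r[n]    0    4    8   12   16   20   24   28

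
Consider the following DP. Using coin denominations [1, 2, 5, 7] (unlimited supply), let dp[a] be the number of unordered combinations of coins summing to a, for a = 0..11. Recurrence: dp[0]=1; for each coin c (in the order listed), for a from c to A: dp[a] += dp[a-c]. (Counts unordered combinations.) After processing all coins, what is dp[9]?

after  coin     0     1     2     3     4     5     6     7     8     9    10    11
          1     1     1     1     1     1     1     1     1     1     1     1     1
          2     1     1     2     2     3     3     4     4     5     5     6     6
          5     1     1     2     2     3     4     5     6     7     8    10    11
          7     1     1     2     2     3     4     5     7     8    10    12    14

10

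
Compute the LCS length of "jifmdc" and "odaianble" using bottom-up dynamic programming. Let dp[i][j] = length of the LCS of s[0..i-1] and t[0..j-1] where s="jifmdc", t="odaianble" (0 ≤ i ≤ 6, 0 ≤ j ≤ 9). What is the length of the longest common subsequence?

1

   ''  o  d  a  i  a  n  b  l  e
''  0  0  0  0  0  0  0  0  0  0
 j  0  0  0  0  0  0  0  0  0  0
 i  0  0  0  0  1  1  1  1  1  1
 f  0  0  0  0  1  1  1  1  1  1
 m  0  0  0  0  1  1  1  1  1  1
 d  0  0  1  1  1  1  1  1  1  1
 c  0  0  1  1  1  1  1  1  1  1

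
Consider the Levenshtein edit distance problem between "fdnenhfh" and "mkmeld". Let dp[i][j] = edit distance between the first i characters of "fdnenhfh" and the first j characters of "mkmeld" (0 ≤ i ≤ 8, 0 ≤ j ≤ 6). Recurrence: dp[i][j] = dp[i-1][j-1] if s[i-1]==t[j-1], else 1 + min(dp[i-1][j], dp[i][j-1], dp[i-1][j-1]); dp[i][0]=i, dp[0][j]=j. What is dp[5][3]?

5

   ''  m  k  m  e  l  d
''  0  1  2  3  4  5  6
 f  1  1  2  3  4  5  6
 d  2  2  2  3  4  5  5
 n  3  3  3  3  4  5  6
 e  4  4  4  4  3  4  5
 n  5  5  5  5  4  4  5
 h  6  6  6  6  5  5  5
 f  7  7  7  7  6  6  6
 h  8  8  8  8  7  7  7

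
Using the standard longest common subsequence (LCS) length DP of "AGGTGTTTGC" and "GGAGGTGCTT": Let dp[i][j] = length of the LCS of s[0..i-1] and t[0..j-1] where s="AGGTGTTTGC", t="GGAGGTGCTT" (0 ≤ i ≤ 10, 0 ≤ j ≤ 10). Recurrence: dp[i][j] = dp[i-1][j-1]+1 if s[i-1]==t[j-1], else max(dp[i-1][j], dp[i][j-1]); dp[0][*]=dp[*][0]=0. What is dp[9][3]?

   ''  G  G  A  G  G  T  G  C  T  T
''  0  0  0  0  0  0  0  0  0  0  0
 A  0  0  0  1  1  1  1  1  1  1  1
 G  0  1  1  1  2  2  2  2  2  2  2
 G  0  1  2  2  2  3  3  3  3  3  3
 T  0  1  2  2  2  3  4  4  4  4  4
 G  0  1  2  2  3  3  4  5  5  5  5
 T  0  1  2  2  3  3  4  5  5  6  6
 T  0  1  2  2  3  3  4  5  5  6  7
 T  0  1  2  2  3  3  4  5  5  6  7
 G  0  1  2  2  3  4  4  5  5  6  7
 C  0  1  2  2  3  4  4  5  6  6  7

2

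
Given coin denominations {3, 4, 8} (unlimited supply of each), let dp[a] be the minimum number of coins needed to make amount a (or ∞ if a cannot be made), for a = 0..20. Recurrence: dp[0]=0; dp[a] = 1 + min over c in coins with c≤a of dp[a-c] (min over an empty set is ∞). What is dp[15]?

3

 a  0  1  2  3  4  5  6  7  8  9 10 11 12 13 14 15 16 17 18 19 20
dp  0  -  -  1  1  -  2  2  1  3  3  2  2  4  3  3  2  4  4  3  3
(- denotes ∞ / unreachable)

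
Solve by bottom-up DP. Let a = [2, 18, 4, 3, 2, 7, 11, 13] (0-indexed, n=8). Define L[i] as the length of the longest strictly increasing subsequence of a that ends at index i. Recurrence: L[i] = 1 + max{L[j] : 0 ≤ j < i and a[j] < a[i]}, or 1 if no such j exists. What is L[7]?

5

   i    0    1    2    3    4    5    6    7
a[i]    2   18    4    3    2    7   11   13
L[i]    1    2    2    2    1    3    4    5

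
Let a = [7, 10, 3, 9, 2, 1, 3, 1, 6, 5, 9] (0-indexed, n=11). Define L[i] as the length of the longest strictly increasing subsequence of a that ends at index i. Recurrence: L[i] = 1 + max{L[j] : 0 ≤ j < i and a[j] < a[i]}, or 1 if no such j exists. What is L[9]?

   i    0    1    2    3    4    5    6    7    8    9   10
a[i]    7   10    3    9    2    1    3    1    6    5    9
L[i]    1    2    1    2    1    1    2    1    3    3    4

3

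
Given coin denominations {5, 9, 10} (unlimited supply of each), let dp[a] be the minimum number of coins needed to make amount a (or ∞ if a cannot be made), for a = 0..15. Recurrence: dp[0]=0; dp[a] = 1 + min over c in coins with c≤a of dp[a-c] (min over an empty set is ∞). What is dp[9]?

 a  0  1  2  3  4  5  6  7  8  9 10 11 12 13 14 15
dp  0  -  -  -  -  1  -  -  -  1  1  -  -  -  2  2
(- denotes ∞ / unreachable)

1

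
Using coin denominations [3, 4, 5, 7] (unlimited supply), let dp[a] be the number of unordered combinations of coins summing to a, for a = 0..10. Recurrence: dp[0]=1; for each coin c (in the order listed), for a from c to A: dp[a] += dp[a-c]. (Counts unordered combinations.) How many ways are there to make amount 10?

after  coin     0     1     2     3     4     5     6     7     8     9    10
          3     1     0     0     1     0     0     1     0     0     1     0
          4     1     0     0     1     1     0     1     1     1     1     1
          5     1     0     0     1     1     1     1     1     2     2     2
          7     1     0     0     1     1     1     1     2     2     2     3

3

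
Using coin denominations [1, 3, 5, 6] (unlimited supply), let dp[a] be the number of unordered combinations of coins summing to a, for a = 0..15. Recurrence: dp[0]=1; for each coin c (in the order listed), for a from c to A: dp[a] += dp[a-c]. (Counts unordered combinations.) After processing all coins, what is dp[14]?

17

after  coin     0     1     2     3     4     5     6     7     8     9    10    11    12    13    14    15
          1     1     1     1     1     1     1     1     1     1     1     1     1     1     1     1     1
          3     1     1     1     2     2     2     3     3     3     4     4     4     5     5     5     6
          5     1     1     1     2     2     3     4     4     5     6     7     8     9    10    11    13
          6     1     1     1     2     2     3     5     5     6     8     9    11    14    15    17    21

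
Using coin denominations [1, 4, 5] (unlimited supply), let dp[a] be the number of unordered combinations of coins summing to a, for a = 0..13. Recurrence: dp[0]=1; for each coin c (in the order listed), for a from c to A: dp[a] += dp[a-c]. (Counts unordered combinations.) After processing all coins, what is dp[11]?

after  coin     0     1     2     3     4     5     6     7     8     9    10    11    12    13
          1     1     1     1     1     1     1     1     1     1     1     1     1     1     1
          4     1     1     1     1     2     2     2     2     3     3     3     3     4     4
          5     1     1     1     1     2     3     3     3     4     5     6     6     7     8

6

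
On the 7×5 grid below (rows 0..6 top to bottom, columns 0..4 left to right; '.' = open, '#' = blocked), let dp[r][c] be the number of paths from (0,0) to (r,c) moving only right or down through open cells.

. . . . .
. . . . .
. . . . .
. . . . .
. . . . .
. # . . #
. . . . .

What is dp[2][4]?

15

r\c   0   1   2   3   4
  0   1   1   1   1   1
  1   1   2   3   4   5
  2   1   3   6  10  15
  3   1   4  10  20  35
  4   1   5  15  35  70
  5   1   0  15  50   0
  6   1   1  16  66  66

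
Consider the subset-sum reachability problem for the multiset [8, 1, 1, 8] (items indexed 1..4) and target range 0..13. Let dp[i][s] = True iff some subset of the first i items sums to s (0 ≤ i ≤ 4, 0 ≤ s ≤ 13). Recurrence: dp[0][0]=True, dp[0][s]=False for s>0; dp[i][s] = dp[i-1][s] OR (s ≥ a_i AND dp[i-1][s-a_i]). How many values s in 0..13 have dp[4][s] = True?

i\s   0   1   2   3   4   5   6   7   8   9  10  11  12  13
  0   T   F   F   F   F   F   F   F   F   F   F   F   F   F
  1   T   F   F   F   F   F   F   F   T   F   F   F   F   F
  2   T   T   F   F   F   F   F   F   T   T   F   F   F   F
  3   T   T   T   F   F   F   F   F   T   T   T   F   F   F
  4   T   T   T   F   F   F   F   F   T   T   T   F   F   F

6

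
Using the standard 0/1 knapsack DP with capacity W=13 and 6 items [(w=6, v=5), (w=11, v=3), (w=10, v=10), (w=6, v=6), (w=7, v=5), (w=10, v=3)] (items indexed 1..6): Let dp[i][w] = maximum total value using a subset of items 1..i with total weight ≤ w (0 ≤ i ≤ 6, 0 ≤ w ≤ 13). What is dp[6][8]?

6

i\w   0   1   2   3   4   5   6   7   8   9  10  11  12  13
  0   0   0   0   0   0   0   0   0   0   0   0   0   0   0
  1   0   0   0   0   0   0   5   5   5   5   5   5   5   5
  2   0   0   0   0   0   0   5   5   5   5   5   5   5   5
  3   0   0   0   0   0   0   5   5   5   5  10  10  10  10
  4   0   0   0   0   0   0   6   6   6   6  10  10  11  11
  5   0   0   0   0   0   0   6   6   6   6  10  10  11  11
  6   0   0   0   0   0   0   6   6   6   6  10  10  11  11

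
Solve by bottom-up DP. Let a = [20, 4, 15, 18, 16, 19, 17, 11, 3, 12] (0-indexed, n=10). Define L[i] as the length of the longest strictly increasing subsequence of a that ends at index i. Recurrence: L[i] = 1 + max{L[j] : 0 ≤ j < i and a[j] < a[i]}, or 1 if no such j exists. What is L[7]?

   i    0    1    2    3    4    5    6    7    8    9
a[i]   20    4   15   18   16   19   17   11    3   12
L[i]    1    1    2    3    3    4    4    2    1    3

2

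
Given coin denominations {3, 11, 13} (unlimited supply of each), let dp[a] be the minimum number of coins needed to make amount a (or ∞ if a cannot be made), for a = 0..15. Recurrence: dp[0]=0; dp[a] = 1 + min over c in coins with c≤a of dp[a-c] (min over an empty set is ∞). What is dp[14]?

 a  0  1  2  3  4  5  6  7  8  9 10 11 12 13 14 15
dp  0  -  -  1  -  -  2  -  -  3  -  1  4  1  2  5
(- denotes ∞ / unreachable)

2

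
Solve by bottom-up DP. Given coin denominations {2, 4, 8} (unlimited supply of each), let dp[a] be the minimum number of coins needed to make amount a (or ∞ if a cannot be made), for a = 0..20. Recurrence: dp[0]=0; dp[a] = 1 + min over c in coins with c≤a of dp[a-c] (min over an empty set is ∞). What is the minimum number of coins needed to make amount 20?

3

 a  0  1  2  3  4  5  6  7  8  9 10 11 12 13 14 15 16 17 18 19 20
dp  0  -  1  -  1  -  2  -  1  -  2  -  2  -  3  -  2  -  3  -  3
(- denotes ∞ / unreachable)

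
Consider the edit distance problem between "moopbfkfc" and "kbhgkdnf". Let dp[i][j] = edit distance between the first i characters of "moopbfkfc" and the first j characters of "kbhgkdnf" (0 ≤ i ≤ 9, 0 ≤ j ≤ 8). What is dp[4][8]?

   ''  k  b  h  g  k  d  n  f
''  0  1  2  3  4  5  6  7  8
 m  1  1  2  3  4  5  6  7  8
 o  2  2  2  3  4  5  6  7  8
 o  3  3  3  3  4  5  6  7  8
 p  4  4  4  4  4  5  6  7  8
 b  5  5  4  5  5  5  6  7  8
 f  6  6  5  5  6  6  6  7  7
 k  7  6  6  6  6  6  7  7  8
 f  8  7  7  7  7  7  7  8  7
 c  9  8  8  8  8  8  8  8  8

8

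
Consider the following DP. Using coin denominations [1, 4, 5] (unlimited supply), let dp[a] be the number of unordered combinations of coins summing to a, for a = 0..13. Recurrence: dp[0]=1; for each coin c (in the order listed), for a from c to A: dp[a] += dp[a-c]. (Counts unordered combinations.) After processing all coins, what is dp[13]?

8

after  coin     0     1     2     3     4     5     6     7     8     9    10    11    12    13
          1     1     1     1     1     1     1     1     1     1     1     1     1     1     1
          4     1     1     1     1     2     2     2     2     3     3     3     3     4     4
          5     1     1     1     1     2     3     3     3     4     5     6     6     7     8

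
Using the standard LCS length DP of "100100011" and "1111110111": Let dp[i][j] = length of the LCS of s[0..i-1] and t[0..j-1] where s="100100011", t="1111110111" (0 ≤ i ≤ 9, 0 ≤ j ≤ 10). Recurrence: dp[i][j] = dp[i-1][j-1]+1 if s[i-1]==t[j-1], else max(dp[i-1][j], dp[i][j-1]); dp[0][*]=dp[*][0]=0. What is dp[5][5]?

   ''  1  1  1  1  1  1  0  1  1  1
''  0  0  0  0  0  0  0  0  0  0  0
 1  0  1  1  1  1  1  1  1  1  1  1
 0  0  1  1  1  1  1  1  2  2  2  2
 0  0  1  1  1  1  1  1  2  2  2  2
 1  0  1  2  2  2  2  2  2  3  3  3
 0  0  1  2  2  2  2  2  3  3  3  3
 0  0  1  2  2  2  2  2  3  3  3  3
 0  0  1  2  2  2  2  2  3  3  3  3
 1  0  1  2  3  3  3  3  3  4  4  4
 1  0  1  2  3  4  4  4  4  4  5  5

2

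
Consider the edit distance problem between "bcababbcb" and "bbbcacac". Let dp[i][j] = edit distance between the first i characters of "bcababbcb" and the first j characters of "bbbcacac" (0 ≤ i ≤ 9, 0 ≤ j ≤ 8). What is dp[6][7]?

   ''  b  b  b  c  a  c  a  c
''  0  1  2  3  4  5  6  7  8
 b  1  0  1  2  3  4  5  6  7
 c  2  1  1  2  2  3  4  5  6
 a  3  2  2  2  3  2  3  4  5
 b  4  3  2  2  3  3  3  4  5
 a  5  4  3  3  3  3  4  3  4
 b  6  5  4  3  4  4  4  4  4
 b  7  6  5  4  4  5  5  5  5
 c  8  7  6  5  4  5  5  6  5
 b  9  8  7  6  5  5  6  6  6

4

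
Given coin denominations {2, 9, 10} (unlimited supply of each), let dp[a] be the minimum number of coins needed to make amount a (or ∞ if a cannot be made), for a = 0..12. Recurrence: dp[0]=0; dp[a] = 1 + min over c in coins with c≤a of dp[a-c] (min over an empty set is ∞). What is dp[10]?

1

 a  0  1  2  3  4  5  6  7  8  9 10 11 12
dp  0  -  1  -  2  -  3  -  4  1  1  2  2
(- denotes ∞ / unreachable)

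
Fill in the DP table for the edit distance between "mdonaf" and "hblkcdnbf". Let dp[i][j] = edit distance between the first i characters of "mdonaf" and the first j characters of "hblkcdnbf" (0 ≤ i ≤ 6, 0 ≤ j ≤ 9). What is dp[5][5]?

5

   ''  h  b  l  k  c  d  n  b  f
''  0  1  2  3  4  5  6  7  8  9
 m  1  1  2  3  4  5  6  7  8  9
 d  2  2  2  3  4  5  5  6  7  8
 o  3  3  3  3  4  5  6  6  7  8
 n  4  4  4  4  4  5  6  6  7  8
 a  5  5  5  5  5  5  6  7  7  8
 f  6  6  6  6  6  6  6  7  8  7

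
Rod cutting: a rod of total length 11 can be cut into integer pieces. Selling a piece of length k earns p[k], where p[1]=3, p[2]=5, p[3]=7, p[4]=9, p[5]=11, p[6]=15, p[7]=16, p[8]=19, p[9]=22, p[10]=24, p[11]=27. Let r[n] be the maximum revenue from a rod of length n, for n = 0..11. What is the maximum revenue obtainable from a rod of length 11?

33

   n    0    1    2    3    4    5    6    7    8    9   10   11
r[n]    0    3    6    9   12   15   18   21   24   27   30   33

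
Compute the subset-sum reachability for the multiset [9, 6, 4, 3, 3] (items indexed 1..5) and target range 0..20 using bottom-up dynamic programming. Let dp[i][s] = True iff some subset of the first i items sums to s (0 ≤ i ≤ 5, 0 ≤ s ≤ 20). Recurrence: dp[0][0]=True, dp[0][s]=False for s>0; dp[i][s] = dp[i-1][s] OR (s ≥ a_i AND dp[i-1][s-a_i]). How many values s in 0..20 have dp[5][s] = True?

i\s   0   1   2   3   4   5   6   7   8   9  10  11  12  13  14  15  16  17  18  19  20
  0   T   F   F   F   F   F   F   F   F   F   F   F   F   F   F   F   F   F   F   F   F
  1   T   F   F   F   F   F   F   F   F   T   F   F   F   F   F   F   F   F   F   F   F
  2   T   F   F   F   F   F   T   F   F   T   F   F   F   F   F   T   F   F   F   F   F
  3   T   F   F   F   T   F   T   F   F   T   T   F   F   T   F   T   F   F   F   T   F
  4   T   F   F   T   T   F   T   T   F   T   T   F   T   T   F   T   T   F   T   T   F
  5   T   F   F   T   T   F   T   T   F   T   T   F   T   T   F   T   T   F   T   T   F

13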